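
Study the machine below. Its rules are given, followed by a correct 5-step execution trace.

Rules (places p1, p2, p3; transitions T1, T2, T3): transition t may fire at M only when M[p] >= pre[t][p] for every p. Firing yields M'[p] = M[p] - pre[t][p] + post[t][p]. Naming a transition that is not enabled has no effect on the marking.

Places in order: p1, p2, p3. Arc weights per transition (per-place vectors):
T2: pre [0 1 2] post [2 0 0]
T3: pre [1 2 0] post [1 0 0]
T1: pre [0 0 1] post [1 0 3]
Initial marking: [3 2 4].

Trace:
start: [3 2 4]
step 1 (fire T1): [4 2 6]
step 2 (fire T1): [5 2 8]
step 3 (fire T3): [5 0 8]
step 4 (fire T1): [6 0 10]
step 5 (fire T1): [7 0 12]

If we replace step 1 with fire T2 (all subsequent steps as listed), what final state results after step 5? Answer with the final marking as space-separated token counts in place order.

8 1 8

(re-executing from step 1 with the substitution; state before step 1: [3 2 4])
step 1 (fire T2): [5 1 2]
step 2 (fire T1): [6 1 4]
step 3 (fire T3): [6 1 4]
step 4 (fire T1): [7 1 6]
step 5 (fire T1): [8 1 8]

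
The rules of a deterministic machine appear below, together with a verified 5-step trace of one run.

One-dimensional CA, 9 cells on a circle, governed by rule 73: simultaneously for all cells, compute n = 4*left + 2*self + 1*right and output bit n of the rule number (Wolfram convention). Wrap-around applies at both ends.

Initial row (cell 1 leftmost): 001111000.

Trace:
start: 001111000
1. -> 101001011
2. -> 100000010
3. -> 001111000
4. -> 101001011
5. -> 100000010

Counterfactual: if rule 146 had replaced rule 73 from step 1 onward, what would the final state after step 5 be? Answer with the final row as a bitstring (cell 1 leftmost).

(re-executing steps 1..5 under rule 146; state before step 1: 001111000)
1. -> 010110100
2. -> 100000010
3. -> 010000100
4. -> 101001010
5. -> 000110000

000110000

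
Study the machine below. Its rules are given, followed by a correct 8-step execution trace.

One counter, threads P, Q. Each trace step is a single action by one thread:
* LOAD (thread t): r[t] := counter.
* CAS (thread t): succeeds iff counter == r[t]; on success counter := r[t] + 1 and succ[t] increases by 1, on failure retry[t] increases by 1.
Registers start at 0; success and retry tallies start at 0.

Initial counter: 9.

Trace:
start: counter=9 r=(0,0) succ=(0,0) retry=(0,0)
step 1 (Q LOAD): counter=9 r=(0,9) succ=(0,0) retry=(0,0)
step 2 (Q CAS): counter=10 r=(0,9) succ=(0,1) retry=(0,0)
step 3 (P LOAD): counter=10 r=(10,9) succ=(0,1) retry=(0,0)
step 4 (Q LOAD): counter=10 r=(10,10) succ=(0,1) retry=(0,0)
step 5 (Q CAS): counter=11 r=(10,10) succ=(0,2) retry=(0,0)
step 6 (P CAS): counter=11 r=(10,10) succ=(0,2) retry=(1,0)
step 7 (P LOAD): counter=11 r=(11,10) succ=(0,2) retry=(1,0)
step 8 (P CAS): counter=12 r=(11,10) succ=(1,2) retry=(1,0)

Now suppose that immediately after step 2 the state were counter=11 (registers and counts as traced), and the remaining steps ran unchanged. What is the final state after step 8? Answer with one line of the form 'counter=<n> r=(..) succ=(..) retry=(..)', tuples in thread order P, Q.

state after step 2 := counter=11 r=(0,9) succ=(0,1) retry=(0,0)
step 3 (P LOAD): counter=11 r=(11,9) succ=(0,1) retry=(0,0)
step 4 (Q LOAD): counter=11 r=(11,11) succ=(0,1) retry=(0,0)
step 5 (Q CAS): counter=12 r=(11,11) succ=(0,2) retry=(0,0)
step 6 (P CAS): counter=12 r=(11,11) succ=(0,2) retry=(1,0)
step 7 (P LOAD): counter=12 r=(12,11) succ=(0,2) retry=(1,0)
step 8 (P CAS): counter=13 r=(12,11) succ=(1,2) retry=(1,0)

counter=13 r=(12,11) succ=(1,2) retry=(1,0)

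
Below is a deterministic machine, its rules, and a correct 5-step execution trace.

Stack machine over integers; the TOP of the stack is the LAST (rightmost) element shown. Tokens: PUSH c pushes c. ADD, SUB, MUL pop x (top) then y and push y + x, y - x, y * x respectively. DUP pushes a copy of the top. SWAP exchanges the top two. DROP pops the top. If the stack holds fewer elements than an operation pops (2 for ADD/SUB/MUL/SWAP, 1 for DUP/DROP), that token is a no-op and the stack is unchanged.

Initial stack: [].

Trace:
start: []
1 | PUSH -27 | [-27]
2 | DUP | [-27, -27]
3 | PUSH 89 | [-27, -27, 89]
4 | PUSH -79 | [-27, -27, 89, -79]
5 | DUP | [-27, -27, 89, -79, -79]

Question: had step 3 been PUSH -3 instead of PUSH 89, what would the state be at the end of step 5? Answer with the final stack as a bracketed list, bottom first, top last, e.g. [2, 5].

[-27, -27, -3, -79, -79]

(re-executing from step 3 with the substitution; state before step 3: [-27, -27])
3 | PUSH -3 | [-27, -27, -3]
4 | PUSH -79 | [-27, -27, -3, -79]
5 | DUP | [-27, -27, -3, -79, -79]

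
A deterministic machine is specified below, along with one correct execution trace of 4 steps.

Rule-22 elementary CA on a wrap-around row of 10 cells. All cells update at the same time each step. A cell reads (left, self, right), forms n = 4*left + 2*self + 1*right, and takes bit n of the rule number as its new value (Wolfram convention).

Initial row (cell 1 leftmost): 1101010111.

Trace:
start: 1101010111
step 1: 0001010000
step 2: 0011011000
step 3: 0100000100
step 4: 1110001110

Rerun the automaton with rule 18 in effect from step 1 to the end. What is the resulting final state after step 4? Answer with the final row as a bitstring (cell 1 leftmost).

0000000000

(re-executing steps 1..4 under rule 18; state before step 1: 1101010111)
step 1: 0000000000
step 2: 0000000000
step 3: 0000000000
step 4: 0000000000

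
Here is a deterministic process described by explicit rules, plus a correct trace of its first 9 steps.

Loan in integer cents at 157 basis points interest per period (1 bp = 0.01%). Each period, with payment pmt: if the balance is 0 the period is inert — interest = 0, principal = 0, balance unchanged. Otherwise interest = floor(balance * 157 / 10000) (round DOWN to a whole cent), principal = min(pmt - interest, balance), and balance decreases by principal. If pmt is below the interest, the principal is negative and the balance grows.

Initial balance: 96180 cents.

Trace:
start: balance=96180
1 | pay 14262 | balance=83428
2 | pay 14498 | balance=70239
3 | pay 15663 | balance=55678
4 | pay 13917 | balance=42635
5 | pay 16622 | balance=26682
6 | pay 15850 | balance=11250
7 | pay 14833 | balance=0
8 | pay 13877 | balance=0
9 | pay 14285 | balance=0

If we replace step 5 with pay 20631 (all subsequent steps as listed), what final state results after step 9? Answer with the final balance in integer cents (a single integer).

0

(re-executing from step 5 with the substitution; state before step 5: balance=42635)
5 | pay 20631 | balance=22673
6 | pay 15850 | balance=7178
7 | pay 14833 | balance=0
8 | pay 13877 | balance=0
9 | pay 14285 | balance=0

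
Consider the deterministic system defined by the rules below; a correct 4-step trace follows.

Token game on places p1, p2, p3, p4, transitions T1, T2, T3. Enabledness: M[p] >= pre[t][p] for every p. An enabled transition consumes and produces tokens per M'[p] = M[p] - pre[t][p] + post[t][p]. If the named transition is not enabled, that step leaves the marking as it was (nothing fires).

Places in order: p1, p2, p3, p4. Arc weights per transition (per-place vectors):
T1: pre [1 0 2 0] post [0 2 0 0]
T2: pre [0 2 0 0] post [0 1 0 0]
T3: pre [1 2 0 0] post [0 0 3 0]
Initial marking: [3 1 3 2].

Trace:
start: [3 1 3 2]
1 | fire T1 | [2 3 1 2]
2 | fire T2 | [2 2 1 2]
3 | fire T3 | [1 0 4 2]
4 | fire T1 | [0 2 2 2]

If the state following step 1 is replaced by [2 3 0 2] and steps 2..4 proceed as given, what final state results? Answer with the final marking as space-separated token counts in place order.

state after step 1 := [2 3 0 2]
2 | fire T2 | [2 2 0 2]
3 | fire T3 | [1 0 3 2]
4 | fire T1 | [0 2 1 2]

0 2 1 2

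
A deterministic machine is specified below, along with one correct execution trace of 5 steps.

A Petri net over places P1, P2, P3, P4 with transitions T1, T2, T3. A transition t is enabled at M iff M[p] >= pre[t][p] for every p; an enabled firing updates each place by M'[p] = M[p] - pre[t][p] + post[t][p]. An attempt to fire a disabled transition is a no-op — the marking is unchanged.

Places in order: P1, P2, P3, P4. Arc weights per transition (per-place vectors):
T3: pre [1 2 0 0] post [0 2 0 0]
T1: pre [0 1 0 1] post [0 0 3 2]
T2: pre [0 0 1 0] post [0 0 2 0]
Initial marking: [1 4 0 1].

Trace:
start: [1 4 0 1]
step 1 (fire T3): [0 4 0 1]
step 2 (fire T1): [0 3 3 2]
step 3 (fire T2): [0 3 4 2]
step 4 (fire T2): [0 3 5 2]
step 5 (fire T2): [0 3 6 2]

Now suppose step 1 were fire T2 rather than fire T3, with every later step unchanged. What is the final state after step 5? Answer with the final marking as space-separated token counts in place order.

(re-executing from step 1 with the substitution; state before step 1: [1 4 0 1])
step 1 (fire T2): [1 4 0 1]
step 2 (fire T1): [1 3 3 2]
step 3 (fire T2): [1 3 4 2]
step 4 (fire T2): [1 3 5 2]
step 5 (fire T2): [1 3 6 2]

1 3 6 2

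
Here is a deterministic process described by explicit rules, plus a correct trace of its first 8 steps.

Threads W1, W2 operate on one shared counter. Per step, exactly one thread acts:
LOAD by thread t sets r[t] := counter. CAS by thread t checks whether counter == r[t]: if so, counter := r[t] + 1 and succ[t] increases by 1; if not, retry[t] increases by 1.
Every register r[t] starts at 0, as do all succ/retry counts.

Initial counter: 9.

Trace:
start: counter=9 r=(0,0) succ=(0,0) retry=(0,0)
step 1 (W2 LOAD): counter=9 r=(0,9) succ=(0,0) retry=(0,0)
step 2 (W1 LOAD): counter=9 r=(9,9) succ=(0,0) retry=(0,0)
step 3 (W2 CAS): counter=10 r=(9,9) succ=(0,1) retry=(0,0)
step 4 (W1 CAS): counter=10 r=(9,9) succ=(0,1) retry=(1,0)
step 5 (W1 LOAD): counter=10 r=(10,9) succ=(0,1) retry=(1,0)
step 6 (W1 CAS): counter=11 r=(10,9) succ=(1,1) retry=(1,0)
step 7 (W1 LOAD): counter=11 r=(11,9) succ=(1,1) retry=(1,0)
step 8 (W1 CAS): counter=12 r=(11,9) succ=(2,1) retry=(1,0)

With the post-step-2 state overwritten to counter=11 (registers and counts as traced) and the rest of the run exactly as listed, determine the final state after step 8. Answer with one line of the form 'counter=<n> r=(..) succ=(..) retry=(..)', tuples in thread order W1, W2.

state after step 2 := counter=11 r=(9,9) succ=(0,0) retry=(0,0)
step 3 (W2 CAS): counter=11 r=(9,9) succ=(0,0) retry=(0,1)
step 4 (W1 CAS): counter=11 r=(9,9) succ=(0,0) retry=(1,1)
step 5 (W1 LOAD): counter=11 r=(11,9) succ=(0,0) retry=(1,1)
step 6 (W1 CAS): counter=12 r=(11,9) succ=(1,0) retry=(1,1)
step 7 (W1 LOAD): counter=12 r=(12,9) succ=(1,0) retry=(1,1)
step 8 (W1 CAS): counter=13 r=(12,9) succ=(2,0) retry=(1,1)

counter=13 r=(12,9) succ=(2,0) retry=(1,1)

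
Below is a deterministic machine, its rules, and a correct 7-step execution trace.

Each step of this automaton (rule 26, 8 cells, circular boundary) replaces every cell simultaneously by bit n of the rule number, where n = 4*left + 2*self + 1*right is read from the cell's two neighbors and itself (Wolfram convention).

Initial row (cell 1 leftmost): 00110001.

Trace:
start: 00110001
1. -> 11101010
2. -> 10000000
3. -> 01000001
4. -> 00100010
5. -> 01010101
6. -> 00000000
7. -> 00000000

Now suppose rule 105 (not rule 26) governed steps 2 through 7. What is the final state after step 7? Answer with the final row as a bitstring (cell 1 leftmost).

(re-executing steps 2..7 under rule 105; state before step 2: 11101010)
2. -> 10110101
3. -> 11111011
4. -> 00001110
5. -> 11101010
6. -> 10110101
7. -> 11111011

11111011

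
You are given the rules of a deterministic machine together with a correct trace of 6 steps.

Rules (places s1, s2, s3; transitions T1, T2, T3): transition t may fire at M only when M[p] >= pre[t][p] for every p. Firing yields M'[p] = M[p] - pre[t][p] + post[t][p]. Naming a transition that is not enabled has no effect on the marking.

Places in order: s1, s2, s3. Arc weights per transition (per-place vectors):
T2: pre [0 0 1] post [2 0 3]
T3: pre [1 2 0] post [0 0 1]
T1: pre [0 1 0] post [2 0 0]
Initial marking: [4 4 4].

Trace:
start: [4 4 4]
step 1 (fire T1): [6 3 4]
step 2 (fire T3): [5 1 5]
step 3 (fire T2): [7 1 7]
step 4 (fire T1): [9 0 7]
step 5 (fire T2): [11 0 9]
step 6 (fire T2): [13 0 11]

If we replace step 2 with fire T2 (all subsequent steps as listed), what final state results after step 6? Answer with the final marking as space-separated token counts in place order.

(re-executing from step 2 with the substitution; state before step 2: [6 3 4])
step 2 (fire T2): [8 3 6]
step 3 (fire T2): [10 3 8]
step 4 (fire T1): [12 2 8]
step 5 (fire T2): [14 2 10]
step 6 (fire T2): [16 2 12]

16 2 12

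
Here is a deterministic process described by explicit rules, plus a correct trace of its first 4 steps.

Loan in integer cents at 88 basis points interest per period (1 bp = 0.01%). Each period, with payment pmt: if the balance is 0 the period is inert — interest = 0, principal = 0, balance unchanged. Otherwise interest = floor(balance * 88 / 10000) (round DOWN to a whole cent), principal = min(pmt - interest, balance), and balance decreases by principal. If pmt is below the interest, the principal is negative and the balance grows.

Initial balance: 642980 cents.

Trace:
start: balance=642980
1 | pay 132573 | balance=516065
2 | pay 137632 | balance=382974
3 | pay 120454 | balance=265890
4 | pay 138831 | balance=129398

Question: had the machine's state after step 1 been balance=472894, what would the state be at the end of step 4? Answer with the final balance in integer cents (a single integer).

85077

state after step 1 := balance=472894
2 | pay 137632 | balance=339423
3 | pay 120454 | balance=221955
4 | pay 138831 | balance=85077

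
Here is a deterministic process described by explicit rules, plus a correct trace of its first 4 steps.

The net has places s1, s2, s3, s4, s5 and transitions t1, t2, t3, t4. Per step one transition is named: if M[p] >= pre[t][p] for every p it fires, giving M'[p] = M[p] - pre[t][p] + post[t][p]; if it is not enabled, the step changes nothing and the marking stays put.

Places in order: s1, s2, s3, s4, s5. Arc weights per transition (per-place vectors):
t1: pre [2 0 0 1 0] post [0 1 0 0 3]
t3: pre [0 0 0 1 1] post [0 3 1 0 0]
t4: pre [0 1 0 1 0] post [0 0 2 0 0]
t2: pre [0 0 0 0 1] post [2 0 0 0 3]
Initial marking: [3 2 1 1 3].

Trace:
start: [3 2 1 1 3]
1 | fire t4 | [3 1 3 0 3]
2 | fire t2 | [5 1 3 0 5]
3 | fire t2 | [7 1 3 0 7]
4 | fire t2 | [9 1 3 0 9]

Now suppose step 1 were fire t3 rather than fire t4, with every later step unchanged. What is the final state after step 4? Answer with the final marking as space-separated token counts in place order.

(re-executing from step 1 with the substitution; state before step 1: [3 2 1 1 3])
1 | fire t3 | [3 5 2 0 2]
2 | fire t2 | [5 5 2 0 4]
3 | fire t2 | [7 5 2 0 6]
4 | fire t2 | [9 5 2 0 8]

9 5 2 0 8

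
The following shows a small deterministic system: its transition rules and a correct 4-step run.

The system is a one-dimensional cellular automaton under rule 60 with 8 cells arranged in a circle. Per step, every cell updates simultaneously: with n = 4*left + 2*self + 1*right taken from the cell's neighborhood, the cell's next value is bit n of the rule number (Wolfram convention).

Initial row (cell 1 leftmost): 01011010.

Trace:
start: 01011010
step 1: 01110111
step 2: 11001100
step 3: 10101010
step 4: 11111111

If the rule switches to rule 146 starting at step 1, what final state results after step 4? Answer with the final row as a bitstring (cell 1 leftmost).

00011000

(re-executing steps 1..4 under rule 146; state before step 1: 01011010)
step 1: 10000001
step 2: 01000010
step 3: 10100101
step 4: 00011000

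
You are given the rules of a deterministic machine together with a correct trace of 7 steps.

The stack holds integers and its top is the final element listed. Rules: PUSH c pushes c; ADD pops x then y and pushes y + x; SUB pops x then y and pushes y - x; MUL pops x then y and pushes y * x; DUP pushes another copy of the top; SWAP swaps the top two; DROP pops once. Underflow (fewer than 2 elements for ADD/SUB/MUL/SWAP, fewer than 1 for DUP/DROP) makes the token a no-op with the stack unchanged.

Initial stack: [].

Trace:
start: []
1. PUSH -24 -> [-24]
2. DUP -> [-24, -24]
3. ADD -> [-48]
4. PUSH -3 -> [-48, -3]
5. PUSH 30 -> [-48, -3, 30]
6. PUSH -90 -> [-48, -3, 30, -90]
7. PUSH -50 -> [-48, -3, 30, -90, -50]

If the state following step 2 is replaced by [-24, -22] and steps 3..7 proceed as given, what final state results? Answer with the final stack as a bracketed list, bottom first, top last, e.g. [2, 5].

state after step 2 := [-24, -22]
3. ADD -> [-46]
4. PUSH -3 -> [-46, -3]
5. PUSH 30 -> [-46, -3, 30]
6. PUSH -90 -> [-46, -3, 30, -90]
7. PUSH -50 -> [-46, -3, 30, -90, -50]

[-46, -3, 30, -90, -50]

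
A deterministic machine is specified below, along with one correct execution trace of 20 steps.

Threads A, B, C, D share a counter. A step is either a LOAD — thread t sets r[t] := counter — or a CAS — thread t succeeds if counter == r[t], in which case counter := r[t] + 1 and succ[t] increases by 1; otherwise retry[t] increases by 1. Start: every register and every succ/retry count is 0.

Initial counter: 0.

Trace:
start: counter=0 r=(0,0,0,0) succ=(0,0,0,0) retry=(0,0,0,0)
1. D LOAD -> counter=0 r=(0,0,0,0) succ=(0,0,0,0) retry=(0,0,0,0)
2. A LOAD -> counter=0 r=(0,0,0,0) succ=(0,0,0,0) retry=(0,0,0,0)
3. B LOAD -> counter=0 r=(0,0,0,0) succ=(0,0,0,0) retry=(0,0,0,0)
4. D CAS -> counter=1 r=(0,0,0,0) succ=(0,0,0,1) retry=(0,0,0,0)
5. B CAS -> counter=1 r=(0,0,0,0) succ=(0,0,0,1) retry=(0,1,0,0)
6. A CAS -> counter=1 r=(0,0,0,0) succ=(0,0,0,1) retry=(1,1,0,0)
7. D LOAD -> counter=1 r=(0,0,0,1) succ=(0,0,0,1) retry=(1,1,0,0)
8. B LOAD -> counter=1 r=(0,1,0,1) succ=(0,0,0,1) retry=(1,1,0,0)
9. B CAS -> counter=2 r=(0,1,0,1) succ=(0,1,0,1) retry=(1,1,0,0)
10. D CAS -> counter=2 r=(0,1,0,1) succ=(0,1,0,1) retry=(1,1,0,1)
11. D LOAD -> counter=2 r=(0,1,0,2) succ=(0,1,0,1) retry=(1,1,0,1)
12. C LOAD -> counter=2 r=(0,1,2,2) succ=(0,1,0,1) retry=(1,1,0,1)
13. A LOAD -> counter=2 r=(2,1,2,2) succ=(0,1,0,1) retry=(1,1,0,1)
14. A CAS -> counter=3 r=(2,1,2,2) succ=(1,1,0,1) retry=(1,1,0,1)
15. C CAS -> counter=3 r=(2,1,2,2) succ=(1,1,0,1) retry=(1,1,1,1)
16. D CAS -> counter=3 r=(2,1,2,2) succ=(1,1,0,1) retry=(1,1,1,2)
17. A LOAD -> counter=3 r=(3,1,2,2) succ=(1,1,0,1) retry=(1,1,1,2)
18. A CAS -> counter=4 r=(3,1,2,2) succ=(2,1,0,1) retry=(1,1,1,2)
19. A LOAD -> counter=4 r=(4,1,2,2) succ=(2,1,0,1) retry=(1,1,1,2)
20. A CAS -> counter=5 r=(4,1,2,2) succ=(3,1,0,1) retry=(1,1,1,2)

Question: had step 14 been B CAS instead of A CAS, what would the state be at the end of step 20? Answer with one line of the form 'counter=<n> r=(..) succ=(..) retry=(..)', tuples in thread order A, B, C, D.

counter=5 r=(4,1,2,2) succ=(2,1,1,1) retry=(1,2,0,2)

(re-executing from step 14 with the substitution; state before step 14: counter=2 r=(2,1,2,2) succ=(0,1,0,1) retry=(1,1,0,1))
14. B CAS -> counter=2 r=(2,1,2,2) succ=(0,1,0,1) retry=(1,2,0,1)
15. C CAS -> counter=3 r=(2,1,2,2) succ=(0,1,1,1) retry=(1,2,0,1)
16. D CAS -> counter=3 r=(2,1,2,2) succ=(0,1,1,1) retry=(1,2,0,2)
17. A LOAD -> counter=3 r=(3,1,2,2) succ=(0,1,1,1) retry=(1,2,0,2)
18. A CAS -> counter=4 r=(3,1,2,2) succ=(1,1,1,1) retry=(1,2,0,2)
19. A LOAD -> counter=4 r=(4,1,2,2) succ=(1,1,1,1) retry=(1,2,0,2)
20. A CAS -> counter=5 r=(4,1,2,2) succ=(2,1,1,1) retry=(1,2,0,2)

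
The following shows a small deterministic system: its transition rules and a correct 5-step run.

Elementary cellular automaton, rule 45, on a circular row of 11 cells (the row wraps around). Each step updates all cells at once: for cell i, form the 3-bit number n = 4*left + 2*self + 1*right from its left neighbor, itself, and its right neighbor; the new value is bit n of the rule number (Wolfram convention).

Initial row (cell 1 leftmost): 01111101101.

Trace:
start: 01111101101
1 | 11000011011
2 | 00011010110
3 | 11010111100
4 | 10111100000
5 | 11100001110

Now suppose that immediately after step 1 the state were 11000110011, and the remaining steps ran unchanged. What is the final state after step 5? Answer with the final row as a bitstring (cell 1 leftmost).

01100010000

state after step 1 := 11000110011
2 | 00010100010
3 | 11011101010
4 | 10110011111
5 | 01100010000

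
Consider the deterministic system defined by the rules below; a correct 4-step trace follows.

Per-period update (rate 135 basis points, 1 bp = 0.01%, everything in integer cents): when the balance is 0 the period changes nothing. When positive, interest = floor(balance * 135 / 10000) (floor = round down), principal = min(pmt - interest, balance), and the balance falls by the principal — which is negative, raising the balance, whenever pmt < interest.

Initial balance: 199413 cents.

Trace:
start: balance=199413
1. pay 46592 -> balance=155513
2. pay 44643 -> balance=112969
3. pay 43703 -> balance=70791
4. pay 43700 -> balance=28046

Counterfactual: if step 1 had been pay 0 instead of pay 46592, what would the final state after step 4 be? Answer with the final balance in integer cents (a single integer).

76550

(re-executing from step 1 with the substitution; state before step 1: balance=199413)
1. pay 0 -> balance=202105
2. pay 44643 -> balance=160190
3. pay 43703 -> balance=118649
4. pay 43700 -> balance=76550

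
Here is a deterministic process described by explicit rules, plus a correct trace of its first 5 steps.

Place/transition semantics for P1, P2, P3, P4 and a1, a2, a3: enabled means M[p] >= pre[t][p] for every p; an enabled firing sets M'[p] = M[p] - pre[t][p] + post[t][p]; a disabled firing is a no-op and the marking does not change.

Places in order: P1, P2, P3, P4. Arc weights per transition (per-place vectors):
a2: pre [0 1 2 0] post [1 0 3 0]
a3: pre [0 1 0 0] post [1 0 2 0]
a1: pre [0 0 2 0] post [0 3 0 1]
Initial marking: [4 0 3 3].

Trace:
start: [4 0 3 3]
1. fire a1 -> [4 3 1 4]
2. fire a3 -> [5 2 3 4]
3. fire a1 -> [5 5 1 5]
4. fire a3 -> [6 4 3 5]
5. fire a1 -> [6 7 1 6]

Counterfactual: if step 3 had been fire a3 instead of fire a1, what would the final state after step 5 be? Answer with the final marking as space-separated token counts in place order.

7 3 5 5

(re-executing from step 3 with the substitution; state before step 3: [5 2 3 4])
3. fire a3 -> [6 1 5 4]
4. fire a3 -> [7 0 7 4]
5. fire a1 -> [7 3 5 5]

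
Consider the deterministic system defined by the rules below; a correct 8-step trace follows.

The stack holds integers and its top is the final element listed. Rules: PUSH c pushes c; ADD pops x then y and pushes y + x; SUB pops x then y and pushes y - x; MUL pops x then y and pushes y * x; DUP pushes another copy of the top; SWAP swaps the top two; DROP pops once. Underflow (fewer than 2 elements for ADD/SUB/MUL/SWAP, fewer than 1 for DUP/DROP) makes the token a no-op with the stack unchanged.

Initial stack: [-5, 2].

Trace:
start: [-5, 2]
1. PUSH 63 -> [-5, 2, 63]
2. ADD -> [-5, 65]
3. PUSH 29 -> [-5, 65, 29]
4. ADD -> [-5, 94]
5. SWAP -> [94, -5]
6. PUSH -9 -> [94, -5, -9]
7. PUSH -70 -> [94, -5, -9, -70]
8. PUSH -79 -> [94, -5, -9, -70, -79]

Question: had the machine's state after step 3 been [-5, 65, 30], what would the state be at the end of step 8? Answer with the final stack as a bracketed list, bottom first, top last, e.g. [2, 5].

[95, -5, -9, -70, -79]

state after step 3 := [-5, 65, 30]
4. ADD -> [-5, 95]
5. SWAP -> [95, -5]
6. PUSH -9 -> [95, -5, -9]
7. PUSH -70 -> [95, -5, -9, -70]
8. PUSH -79 -> [95, -5, -9, -70, -79]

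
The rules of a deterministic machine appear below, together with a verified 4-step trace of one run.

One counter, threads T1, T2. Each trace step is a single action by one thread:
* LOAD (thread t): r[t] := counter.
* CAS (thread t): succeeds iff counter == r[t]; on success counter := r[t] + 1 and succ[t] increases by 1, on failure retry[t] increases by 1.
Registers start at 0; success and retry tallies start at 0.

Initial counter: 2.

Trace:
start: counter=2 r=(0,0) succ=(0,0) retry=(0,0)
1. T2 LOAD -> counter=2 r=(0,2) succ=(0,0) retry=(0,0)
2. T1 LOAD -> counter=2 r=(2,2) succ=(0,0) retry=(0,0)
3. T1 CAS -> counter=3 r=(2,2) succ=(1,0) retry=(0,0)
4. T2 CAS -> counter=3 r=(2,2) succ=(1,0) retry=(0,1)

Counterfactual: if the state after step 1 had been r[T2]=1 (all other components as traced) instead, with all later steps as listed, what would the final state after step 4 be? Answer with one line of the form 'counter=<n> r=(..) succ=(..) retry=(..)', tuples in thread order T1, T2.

counter=3 r=(2,1) succ=(1,0) retry=(0,1)

state after step 1 := counter=2 r=(0,1) succ=(0,0) retry=(0,0)
2. T1 LOAD -> counter=2 r=(2,1) succ=(0,0) retry=(0,0)
3. T1 CAS -> counter=3 r=(2,1) succ=(1,0) retry=(0,0)
4. T2 CAS -> counter=3 r=(2,1) succ=(1,0) retry=(0,1)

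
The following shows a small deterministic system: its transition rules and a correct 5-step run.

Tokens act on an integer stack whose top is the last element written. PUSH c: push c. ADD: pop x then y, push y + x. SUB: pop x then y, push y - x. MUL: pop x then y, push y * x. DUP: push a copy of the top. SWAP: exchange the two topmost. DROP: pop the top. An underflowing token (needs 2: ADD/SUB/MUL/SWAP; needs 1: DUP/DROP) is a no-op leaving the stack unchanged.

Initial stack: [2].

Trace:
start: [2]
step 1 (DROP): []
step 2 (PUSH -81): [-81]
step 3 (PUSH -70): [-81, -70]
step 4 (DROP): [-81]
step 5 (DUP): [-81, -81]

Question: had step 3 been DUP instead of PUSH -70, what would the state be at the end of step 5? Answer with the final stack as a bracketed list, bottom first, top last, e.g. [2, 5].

[-81, -81]

(re-executing from step 3 with the substitution; state before step 3: [-81])
step 3 (DUP): [-81, -81]
step 4 (DROP): [-81]
step 5 (DUP): [-81, -81]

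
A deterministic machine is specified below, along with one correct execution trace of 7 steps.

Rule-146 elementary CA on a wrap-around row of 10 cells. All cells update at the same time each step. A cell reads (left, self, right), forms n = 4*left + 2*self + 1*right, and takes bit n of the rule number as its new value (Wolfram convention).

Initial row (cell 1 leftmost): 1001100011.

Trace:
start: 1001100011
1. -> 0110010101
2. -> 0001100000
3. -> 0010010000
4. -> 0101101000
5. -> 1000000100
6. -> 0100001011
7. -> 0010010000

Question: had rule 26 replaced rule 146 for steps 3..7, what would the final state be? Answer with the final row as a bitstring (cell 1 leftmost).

0100000110

(re-executing steps 3..7 under rule 26; state before step 3: 0001100000)
3. -> 0011010000
4. -> 0110001000
5. -> 1101010100
6. -> 1000000011
7. -> 0100000110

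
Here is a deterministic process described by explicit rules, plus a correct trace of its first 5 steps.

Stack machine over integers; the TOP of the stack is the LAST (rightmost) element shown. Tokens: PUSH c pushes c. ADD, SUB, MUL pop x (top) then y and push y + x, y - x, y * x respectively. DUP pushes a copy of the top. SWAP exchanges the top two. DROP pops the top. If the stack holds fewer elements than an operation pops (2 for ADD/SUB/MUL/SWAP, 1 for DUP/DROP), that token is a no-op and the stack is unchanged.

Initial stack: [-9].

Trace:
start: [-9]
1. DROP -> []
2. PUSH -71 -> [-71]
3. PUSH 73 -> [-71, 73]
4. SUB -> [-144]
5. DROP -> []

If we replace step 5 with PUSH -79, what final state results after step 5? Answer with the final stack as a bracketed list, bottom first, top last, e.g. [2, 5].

(re-executing from step 5 with the substitution; state before step 5: [-144])
5. PUSH -79 -> [-144, -79]

[-144, -79]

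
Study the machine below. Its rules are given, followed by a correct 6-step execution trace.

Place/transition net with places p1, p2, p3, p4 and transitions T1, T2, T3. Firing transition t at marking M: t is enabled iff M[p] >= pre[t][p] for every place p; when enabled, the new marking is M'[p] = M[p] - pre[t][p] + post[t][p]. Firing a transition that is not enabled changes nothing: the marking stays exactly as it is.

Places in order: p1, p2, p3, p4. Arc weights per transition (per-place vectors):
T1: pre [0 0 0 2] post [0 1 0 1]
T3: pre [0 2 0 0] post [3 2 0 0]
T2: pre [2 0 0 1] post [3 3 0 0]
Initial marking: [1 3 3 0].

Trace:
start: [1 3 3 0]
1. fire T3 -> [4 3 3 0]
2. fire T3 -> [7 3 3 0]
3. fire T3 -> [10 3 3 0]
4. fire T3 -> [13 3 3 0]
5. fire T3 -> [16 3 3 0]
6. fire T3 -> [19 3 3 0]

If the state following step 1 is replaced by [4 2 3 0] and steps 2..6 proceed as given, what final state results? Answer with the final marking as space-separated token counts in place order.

19 2 3 0

state after step 1 := [4 2 3 0]
2. fire T3 -> [7 2 3 0]
3. fire T3 -> [10 2 3 0]
4. fire T3 -> [13 2 3 0]
5. fire T3 -> [16 2 3 0]
6. fire T3 -> [19 2 3 0]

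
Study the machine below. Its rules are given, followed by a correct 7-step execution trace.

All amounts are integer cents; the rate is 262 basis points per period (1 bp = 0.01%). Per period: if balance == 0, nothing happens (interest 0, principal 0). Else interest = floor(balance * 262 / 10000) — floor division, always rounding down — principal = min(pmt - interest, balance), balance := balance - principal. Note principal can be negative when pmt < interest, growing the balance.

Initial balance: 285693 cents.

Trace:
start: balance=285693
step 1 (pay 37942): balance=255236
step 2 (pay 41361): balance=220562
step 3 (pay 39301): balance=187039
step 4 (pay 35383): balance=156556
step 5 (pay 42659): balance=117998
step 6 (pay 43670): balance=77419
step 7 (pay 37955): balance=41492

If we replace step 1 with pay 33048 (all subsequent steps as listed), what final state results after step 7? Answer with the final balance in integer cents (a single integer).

(re-executing from step 1 with the substitution; state before step 1: balance=285693)
step 1 (pay 33048): balance=260130
step 2 (pay 41361): balance=225584
step 3 (pay 39301): balance=192193
step 4 (pay 35383): balance=161845
step 5 (pay 42659): balance=123426
step 6 (pay 43670): balance=82989
step 7 (pay 37955): balance=47208

47208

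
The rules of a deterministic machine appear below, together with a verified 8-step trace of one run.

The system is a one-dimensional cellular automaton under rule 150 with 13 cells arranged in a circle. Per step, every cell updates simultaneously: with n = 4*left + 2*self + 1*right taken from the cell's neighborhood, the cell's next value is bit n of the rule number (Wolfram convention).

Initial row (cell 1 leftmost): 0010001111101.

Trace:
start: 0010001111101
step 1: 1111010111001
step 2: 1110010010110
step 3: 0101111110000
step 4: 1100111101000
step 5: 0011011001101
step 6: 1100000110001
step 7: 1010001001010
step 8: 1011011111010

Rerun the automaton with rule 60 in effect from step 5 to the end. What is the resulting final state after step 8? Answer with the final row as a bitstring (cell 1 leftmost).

(re-executing steps 5..8 under rule 60; state before step 5: 1100111101000)
step 5: 1010100011100
step 6: 1111110010010
step 7: 1000001011011
step 8: 0100001110110

0100001110110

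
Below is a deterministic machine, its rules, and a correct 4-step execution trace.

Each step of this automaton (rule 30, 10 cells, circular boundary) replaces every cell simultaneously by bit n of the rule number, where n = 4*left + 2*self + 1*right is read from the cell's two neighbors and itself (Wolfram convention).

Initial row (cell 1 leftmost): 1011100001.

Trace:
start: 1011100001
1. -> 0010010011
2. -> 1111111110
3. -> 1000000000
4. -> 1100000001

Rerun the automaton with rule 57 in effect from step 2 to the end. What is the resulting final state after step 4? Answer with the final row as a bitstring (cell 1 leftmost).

(re-executing steps 2..4 under rule 57; state before step 2: 0010010011)
2. -> 1001001010
3. -> 0100100101
4. -> 1010010010

1010010010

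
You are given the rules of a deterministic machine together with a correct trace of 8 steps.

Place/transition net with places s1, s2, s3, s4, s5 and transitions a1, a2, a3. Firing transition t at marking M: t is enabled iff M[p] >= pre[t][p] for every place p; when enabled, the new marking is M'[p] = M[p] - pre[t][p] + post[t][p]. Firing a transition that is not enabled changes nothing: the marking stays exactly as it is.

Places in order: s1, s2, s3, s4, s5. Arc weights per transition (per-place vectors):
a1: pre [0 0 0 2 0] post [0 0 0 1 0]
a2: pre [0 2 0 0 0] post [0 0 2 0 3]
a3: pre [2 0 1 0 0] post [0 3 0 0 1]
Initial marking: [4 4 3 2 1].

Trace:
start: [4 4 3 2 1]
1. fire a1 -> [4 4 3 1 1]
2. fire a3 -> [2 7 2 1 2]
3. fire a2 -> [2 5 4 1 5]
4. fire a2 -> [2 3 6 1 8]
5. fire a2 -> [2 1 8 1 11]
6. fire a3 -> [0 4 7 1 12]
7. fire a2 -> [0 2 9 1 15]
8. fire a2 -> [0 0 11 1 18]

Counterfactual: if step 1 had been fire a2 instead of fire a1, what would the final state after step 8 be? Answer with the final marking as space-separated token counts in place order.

0 0 11 2 18

(re-executing from step 1 with the substitution; state before step 1: [4 4 3 2 1])
1. fire a2 -> [4 2 5 2 4]
2. fire a3 -> [2 5 4 2 5]
3. fire a2 -> [2 3 6 2 8]
4. fire a2 -> [2 1 8 2 11]
5. fire a2 -> [2 1 8 2 11]
6. fire a3 -> [0 4 7 2 12]
7. fire a2 -> [0 2 9 2 15]
8. fire a2 -> [0 0 11 2 18]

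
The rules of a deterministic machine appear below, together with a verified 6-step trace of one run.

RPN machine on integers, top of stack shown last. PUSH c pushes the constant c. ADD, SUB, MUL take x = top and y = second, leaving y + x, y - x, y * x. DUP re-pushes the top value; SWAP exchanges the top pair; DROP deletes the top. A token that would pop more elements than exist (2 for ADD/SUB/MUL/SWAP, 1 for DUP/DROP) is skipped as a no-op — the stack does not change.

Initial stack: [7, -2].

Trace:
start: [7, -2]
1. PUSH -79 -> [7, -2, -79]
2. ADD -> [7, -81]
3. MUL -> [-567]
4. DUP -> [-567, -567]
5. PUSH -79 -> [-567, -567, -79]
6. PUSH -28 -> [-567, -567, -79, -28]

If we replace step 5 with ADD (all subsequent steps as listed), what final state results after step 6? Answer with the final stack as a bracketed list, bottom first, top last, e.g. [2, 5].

[-1134, -28]

(re-executing from step 5 with the substitution; state before step 5: [-567, -567])
5. ADD -> [-1134]
6. PUSH -28 -> [-1134, -28]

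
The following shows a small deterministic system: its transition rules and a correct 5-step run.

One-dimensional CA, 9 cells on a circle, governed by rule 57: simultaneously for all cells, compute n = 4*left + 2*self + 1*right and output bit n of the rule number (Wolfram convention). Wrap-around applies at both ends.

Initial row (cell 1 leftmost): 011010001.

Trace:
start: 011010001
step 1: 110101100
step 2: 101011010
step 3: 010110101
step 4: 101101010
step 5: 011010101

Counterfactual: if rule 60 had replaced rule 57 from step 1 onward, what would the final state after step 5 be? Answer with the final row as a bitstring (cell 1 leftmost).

010000010

(re-executing steps 1..5 under rule 60; state before step 1: 011010001)
step 1: 110111001
step 2: 001100101
step 3: 101010111
step 4: 011111100
step 5: 010000010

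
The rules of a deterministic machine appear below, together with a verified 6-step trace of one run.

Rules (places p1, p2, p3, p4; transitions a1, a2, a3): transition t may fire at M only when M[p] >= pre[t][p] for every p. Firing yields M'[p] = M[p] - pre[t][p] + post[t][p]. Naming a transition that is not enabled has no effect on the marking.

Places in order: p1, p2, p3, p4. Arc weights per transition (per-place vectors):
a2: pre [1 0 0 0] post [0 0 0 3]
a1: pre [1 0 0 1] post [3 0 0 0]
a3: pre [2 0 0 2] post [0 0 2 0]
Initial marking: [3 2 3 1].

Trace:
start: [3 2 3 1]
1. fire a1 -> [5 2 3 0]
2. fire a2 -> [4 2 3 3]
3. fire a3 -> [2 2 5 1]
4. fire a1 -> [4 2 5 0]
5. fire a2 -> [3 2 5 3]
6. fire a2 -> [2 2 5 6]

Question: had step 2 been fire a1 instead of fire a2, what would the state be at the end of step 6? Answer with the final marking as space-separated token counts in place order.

(re-executing from step 2 with the substitution; state before step 2: [5 2 3 0])
2. fire a1 -> [5 2 3 0]
3. fire a3 -> [5 2 3 0]
4. fire a1 -> [5 2 3 0]
5. fire a2 -> [4 2 3 3]
6. fire a2 -> [3 2 3 6]

3 2 3 6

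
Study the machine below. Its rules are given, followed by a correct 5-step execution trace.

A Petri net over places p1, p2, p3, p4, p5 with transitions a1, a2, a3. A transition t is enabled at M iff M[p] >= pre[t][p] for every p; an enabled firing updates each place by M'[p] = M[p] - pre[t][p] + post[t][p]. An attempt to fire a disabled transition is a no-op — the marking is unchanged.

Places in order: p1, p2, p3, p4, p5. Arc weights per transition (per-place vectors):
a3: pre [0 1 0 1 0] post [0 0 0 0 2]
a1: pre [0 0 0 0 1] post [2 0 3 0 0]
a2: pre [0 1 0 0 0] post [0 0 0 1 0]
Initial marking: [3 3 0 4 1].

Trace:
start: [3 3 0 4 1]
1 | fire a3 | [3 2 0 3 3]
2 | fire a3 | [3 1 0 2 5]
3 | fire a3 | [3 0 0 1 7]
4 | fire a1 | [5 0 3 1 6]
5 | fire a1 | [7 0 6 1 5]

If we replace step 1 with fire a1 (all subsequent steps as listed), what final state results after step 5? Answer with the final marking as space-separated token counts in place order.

9 1 9 2 2

(re-executing from step 1 with the substitution; state before step 1: [3 3 0 4 1])
1 | fire a1 | [5 3 3 4 0]
2 | fire a3 | [5 2 3 3 2]
3 | fire a3 | [5 1 3 2 4]
4 | fire a1 | [7 1 6 2 3]
5 | fire a1 | [9 1 9 2 2]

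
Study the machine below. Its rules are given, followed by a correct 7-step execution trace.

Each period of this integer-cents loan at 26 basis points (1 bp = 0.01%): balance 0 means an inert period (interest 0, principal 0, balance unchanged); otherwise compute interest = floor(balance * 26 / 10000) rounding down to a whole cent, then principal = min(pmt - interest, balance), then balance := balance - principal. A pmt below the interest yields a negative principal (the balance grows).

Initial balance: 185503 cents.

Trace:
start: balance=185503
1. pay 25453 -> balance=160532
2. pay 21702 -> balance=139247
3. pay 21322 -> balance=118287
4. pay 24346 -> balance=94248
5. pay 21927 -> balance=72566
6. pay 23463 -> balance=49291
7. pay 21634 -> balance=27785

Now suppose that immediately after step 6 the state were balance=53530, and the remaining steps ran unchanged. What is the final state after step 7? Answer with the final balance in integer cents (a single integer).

state after step 6 := balance=53530
7. pay 21634 -> balance=32035

32035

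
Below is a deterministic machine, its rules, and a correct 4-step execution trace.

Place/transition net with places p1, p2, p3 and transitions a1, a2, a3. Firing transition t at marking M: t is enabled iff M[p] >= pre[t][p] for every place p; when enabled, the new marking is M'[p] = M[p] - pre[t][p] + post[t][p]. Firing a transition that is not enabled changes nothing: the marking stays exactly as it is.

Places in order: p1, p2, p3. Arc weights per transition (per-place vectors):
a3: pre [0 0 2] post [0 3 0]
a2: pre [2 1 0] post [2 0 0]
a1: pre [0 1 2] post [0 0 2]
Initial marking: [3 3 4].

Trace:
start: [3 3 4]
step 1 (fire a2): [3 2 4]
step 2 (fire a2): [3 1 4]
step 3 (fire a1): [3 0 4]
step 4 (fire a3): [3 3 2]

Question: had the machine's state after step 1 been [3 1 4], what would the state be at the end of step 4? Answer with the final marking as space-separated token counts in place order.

state after step 1 := [3 1 4]
step 2 (fire a2): [3 0 4]
step 3 (fire a1): [3 0 4]
step 4 (fire a3): [3 3 2]

3 3 2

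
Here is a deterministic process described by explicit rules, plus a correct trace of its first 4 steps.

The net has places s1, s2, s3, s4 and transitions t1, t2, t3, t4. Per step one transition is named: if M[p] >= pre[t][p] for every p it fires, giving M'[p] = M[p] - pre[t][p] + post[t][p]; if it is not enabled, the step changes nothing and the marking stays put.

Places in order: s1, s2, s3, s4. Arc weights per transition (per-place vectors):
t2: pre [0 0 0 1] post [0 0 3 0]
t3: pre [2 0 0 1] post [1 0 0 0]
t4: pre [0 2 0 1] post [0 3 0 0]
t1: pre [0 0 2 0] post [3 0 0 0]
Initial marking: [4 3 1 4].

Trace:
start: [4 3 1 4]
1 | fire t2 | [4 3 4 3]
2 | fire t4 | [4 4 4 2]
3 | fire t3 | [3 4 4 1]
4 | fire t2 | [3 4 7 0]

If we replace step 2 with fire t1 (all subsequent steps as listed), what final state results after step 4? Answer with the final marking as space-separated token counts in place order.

(re-executing from step 2 with the substitution; state before step 2: [4 3 4 3])
2 | fire t1 | [7 3 2 3]
3 | fire t3 | [6 3 2 2]
4 | fire t2 | [6 3 5 1]

6 3 5 1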